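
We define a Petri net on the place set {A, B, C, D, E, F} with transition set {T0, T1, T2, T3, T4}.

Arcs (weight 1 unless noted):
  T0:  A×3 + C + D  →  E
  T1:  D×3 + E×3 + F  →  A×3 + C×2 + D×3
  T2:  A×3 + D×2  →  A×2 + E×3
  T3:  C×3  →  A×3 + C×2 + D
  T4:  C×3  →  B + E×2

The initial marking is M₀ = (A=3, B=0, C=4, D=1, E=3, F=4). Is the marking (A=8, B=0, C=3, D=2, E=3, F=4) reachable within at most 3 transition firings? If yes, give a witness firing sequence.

depth 0: 1 marking
depth 1: 4 markings reached so far
depth 2: 9 markings reached so far
depth 3: 14 markings reached so far
target is not among the 14 markings reachable within 3 steps

NO — not reachable within 3 firings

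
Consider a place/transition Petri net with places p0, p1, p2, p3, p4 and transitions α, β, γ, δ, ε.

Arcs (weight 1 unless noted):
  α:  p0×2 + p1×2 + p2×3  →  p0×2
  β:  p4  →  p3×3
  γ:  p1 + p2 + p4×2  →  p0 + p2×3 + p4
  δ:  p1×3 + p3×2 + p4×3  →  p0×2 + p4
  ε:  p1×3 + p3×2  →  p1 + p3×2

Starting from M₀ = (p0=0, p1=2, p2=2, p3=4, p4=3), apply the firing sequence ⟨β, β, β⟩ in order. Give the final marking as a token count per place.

step 1: fire β:  (p0=0, p1=2, p2=2, p3=4, p4=3) → (p0=0, p1=2, p2=2, p3=7, p4=2)
step 2: fire β:  (p0=0, p1=2, p2=2, p3=7, p4=2) → (p0=0, p1=2, p2=2, p3=10, p4=1)
step 3: fire β:  (p0=0, p1=2, p2=2, p3=10, p4=1) → (p0=0, p1=2, p2=2, p3=13, p4=0)

(p0=0, p1=2, p2=2, p3=13, p4=0)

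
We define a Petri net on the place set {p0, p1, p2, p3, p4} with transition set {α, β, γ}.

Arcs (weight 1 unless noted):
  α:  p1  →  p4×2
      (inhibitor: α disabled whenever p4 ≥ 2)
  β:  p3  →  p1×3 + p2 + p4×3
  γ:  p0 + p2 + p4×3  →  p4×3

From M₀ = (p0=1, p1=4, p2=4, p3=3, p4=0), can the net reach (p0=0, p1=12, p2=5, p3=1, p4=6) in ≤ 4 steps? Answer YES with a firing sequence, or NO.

NO — not reachable within 4 firings

depth 0: 1 marking
depth 1: 3 markings reached so far
depth 2: 6 markings reached so far
depth 3: 10 markings reached so far
depth 4: 13 markings reached so far
target is not among the 13 markings reachable within 4 steps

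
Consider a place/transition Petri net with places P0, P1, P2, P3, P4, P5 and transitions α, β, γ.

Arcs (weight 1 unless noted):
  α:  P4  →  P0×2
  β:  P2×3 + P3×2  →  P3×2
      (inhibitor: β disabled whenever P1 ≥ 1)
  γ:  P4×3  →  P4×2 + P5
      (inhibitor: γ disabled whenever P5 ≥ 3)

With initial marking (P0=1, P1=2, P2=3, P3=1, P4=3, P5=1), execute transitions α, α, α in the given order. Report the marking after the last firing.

step 1: fire α:  (P0=1, P1=2, P2=3, P3=1, P4=3, P5=1) → (P0=3, P1=2, P2=3, P3=1, P4=2, P5=1)
step 2: fire α:  (P0=3, P1=2, P2=3, P3=1, P4=2, P5=1) → (P0=5, P1=2, P2=3, P3=1, P4=1, P5=1)
step 3: fire α:  (P0=5, P1=2, P2=3, P3=1, P4=1, P5=1) → (P0=7, P1=2, P2=3, P3=1, P4=0, P5=1)

(P0=7, P1=2, P2=3, P3=1, P4=0, P5=1)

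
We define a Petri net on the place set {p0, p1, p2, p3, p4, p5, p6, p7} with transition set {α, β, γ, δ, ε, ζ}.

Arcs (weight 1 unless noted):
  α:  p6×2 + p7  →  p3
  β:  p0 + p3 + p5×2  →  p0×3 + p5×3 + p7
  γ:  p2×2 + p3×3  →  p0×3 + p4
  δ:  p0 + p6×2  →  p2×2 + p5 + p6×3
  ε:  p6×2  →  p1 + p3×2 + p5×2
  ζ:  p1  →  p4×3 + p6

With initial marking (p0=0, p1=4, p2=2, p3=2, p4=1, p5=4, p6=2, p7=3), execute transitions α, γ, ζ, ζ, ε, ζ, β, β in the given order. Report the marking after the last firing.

(p0=7, p1=2, p2=0, p3=0, p4=11, p5=8, p6=1, p7=4)

step 1: fire α:  (p0=0, p1=4, p2=2, p3=2, p4=1, p5=4, p6=2, p7=3) → (p0=0, p1=4, p2=2, p3=3, p4=1, p5=4, p6=0, p7=2)
step 2: fire γ:  (p0=0, p1=4, p2=2, p3=3, p4=1, p5=4, p6=0, p7=2) → (p0=3, p1=4, p2=0, p3=0, p4=2, p5=4, p6=0, p7=2)
step 3: fire ζ:  (p0=3, p1=4, p2=0, p3=0, p4=2, p5=4, p6=0, p7=2) → (p0=3, p1=3, p2=0, p3=0, p4=5, p5=4, p6=1, p7=2)
step 4: fire ζ:  (p0=3, p1=3, p2=0, p3=0, p4=5, p5=4, p6=1, p7=2) → (p0=3, p1=2, p2=0, p3=0, p4=8, p5=4, p6=2, p7=2)
step 5: fire ε:  (p0=3, p1=2, p2=0, p3=0, p4=8, p5=4, p6=2, p7=2) → (p0=3, p1=3, p2=0, p3=2, p4=8, p5=6, p6=0, p7=2)
step 6: fire ζ:  (p0=3, p1=3, p2=0, p3=2, p4=8, p5=6, p6=0, p7=2) → (p0=3, p1=2, p2=0, p3=2, p4=11, p5=6, p6=1, p7=2)
step 7: fire β:  (p0=3, p1=2, p2=0, p3=2, p4=11, p5=6, p6=1, p7=2) → (p0=5, p1=2, p2=0, p3=1, p4=11, p5=7, p6=1, p7=3)
step 8: fire β:  (p0=5, p1=2, p2=0, p3=1, p4=11, p5=7, p6=1, p7=3) → (p0=7, p1=2, p2=0, p3=0, p4=11, p5=8, p6=1, p7=4)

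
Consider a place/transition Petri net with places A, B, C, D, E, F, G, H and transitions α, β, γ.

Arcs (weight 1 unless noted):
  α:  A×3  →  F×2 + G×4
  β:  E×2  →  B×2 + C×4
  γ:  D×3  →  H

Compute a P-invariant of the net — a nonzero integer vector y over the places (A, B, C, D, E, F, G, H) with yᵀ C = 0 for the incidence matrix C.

y = (A:0, B:2, C:-1, D:0, E:0, F:0, G:0, H:0)

Incidence matrix C (rows=places, cols=transitions):
        α    β    γ
    A  -3    0    0
    B   0    2    0
    C   0    4    0
    D   0    0   -3
    E   0   -2    0
    F   2    0    0
    G   4    0    0
    H   0    0    1

Candidate y = [0, 2, -1, 0, 0, 0, 0, 0]; check y·C column-wise:
  col α: 0·-3 + 2·0 + -1·0 + 0·2 + 0·4 = 0
  col β: 2·2 + -1·4 + 0·-2 = 0
  col γ: 2·0 + -1·0 + 0·-3 + 0·1 = 0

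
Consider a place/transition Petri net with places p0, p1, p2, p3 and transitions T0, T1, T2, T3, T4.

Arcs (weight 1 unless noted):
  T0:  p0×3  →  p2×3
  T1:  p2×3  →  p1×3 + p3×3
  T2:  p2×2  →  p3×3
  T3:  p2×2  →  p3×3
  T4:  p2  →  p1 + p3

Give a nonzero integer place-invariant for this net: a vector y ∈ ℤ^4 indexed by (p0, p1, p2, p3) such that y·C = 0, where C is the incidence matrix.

y = (p0:3, p1:1, p2:3, p3:2)

Incidence matrix C (rows=places, cols=transitions):
       T0   T1   T2   T3   T4
   p0  -3    0    0    0    0
   p1   0    3    0    0    1
   p2   3   -3   -2   -2   -1
   p3   0    3    3    3    1

Candidate y = [3, 1, 3, 2]; check y·C column-wise:
  col T0: 3·-3 + 1·0 + 3·3 + 2·0 = 0
  col T1: 3·0 + 1·3 + 3·-3 + 2·3 = 0
  col T2: 3·0 + 1·0 + 3·-2 + 2·3 = 0
  col T3: 3·0 + 1·0 + 3·-2 + 2·3 = 0
  col T4: 3·0 + 1·1 + 3·-1 + 2·1 = 0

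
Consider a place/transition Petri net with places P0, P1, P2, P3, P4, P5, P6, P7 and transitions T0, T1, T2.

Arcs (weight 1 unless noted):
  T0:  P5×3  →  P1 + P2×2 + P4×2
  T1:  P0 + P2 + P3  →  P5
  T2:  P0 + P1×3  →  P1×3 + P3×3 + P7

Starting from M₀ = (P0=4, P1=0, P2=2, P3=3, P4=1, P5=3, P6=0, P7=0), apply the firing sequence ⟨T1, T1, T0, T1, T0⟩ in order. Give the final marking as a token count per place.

step 1: fire T1:  (P0=4, P1=0, P2=2, P3=3, P4=1, P5=3, P6=0, P7=0) → (P0=3, P1=0, P2=1, P3=2, P4=1, P5=4, P6=0, P7=0)
step 2: fire T1:  (P0=3, P1=0, P2=1, P3=2, P4=1, P5=4, P6=0, P7=0) → (P0=2, P1=0, P2=0, P3=1, P4=1, P5=5, P6=0, P7=0)
step 3: fire T0:  (P0=2, P1=0, P2=0, P3=1, P4=1, P5=5, P6=0, P7=0) → (P0=2, P1=1, P2=2, P3=1, P4=3, P5=2, P6=0, P7=0)
step 4: fire T1:  (P0=2, P1=1, P2=2, P3=1, P4=3, P5=2, P6=0, P7=0) → (P0=1, P1=1, P2=1, P3=0, P4=3, P5=3, P6=0, P7=0)
step 5: fire T0:  (P0=1, P1=1, P2=1, P3=0, P4=3, P5=3, P6=0, P7=0) → (P0=1, P1=2, P2=3, P3=0, P4=5, P5=0, P6=0, P7=0)

(P0=1, P1=2, P2=3, P3=0, P4=5, P5=0, P6=0, P7=0)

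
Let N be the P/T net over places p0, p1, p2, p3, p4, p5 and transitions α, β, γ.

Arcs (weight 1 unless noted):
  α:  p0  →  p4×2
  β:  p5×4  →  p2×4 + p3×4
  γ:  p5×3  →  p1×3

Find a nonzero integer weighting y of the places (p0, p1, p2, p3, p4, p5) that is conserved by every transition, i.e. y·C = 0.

Incidence matrix C (rows=places, cols=transitions):
        α    β    γ
   p0  -1    0    0
   p1   0    0    3
   p2   0    4    0
   p3   0    4    0
   p4   2    0    0
   p5   0   -4   -3

Candidate y = [0, 0, 1, -1, 0, 0]; check y·C column-wise:
  col α: 0·-1 + 1·0 + -1·0 + 0·2 = 0
  col β: 1·4 + -1·4 + 0·-4 = 0
  col γ: 0·3 + 1·0 + -1·0 + 0·-3 = 0

y = (p0:0, p1:0, p2:1, p3:-1, p4:0, p5:0)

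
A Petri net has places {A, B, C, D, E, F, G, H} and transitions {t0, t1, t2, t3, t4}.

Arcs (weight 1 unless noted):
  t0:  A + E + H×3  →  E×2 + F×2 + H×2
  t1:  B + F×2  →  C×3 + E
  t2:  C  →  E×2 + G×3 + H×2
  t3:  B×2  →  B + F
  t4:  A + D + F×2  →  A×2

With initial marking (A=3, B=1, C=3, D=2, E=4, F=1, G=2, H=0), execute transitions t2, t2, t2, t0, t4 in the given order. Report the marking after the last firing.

step 1: fire t2:  (A=3, B=1, C=3, D=2, E=4, F=1, G=2, H=0) → (A=3, B=1, C=2, D=2, E=6, F=1, G=5, H=2)
step 2: fire t2:  (A=3, B=1, C=2, D=2, E=6, F=1, G=5, H=2) → (A=3, B=1, C=1, D=2, E=8, F=1, G=8, H=4)
step 3: fire t2:  (A=3, B=1, C=1, D=2, E=8, F=1, G=8, H=4) → (A=3, B=1, C=0, D=2, E=10, F=1, G=11, H=6)
step 4: fire t0:  (A=3, B=1, C=0, D=2, E=10, F=1, G=11, H=6) → (A=2, B=1, C=0, D=2, E=11, F=3, G=11, H=5)
step 5: fire t4:  (A=2, B=1, C=0, D=2, E=11, F=3, G=11, H=5) → (A=3, B=1, C=0, D=1, E=11, F=1, G=11, H=5)

(A=3, B=1, C=0, D=1, E=11, F=1, G=11, H=5)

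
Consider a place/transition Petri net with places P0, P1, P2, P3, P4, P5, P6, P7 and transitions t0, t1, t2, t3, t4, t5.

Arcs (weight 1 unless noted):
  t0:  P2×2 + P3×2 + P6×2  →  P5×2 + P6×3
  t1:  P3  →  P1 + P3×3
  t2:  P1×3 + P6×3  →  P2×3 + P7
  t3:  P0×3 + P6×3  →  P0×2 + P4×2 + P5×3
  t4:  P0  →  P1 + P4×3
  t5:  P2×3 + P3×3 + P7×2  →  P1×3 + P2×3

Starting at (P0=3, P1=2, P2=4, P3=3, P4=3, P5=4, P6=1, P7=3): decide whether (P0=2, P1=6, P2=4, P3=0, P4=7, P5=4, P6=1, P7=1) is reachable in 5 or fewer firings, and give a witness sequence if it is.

NO — not reachable within 5 firings

depth 0: 1 marking
depth 1: 4 markings reached so far
depth 2: 9 markings reached so far
depth 3: 16 markings reached so far
depth 4: 24 markings reached so far
depth 5: 32 markings reached so far
target is not among the 32 markings reachable within 5 steps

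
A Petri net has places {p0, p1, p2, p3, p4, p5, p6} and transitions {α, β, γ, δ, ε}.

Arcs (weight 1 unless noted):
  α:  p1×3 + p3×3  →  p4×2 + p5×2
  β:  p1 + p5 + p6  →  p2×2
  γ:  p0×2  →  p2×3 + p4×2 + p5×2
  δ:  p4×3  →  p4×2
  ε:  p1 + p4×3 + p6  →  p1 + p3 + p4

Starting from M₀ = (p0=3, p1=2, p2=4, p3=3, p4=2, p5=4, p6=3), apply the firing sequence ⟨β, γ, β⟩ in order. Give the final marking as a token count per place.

step 1: fire β:  (p0=3, p1=2, p2=4, p3=3, p4=2, p5=4, p6=3) → (p0=3, p1=1, p2=6, p3=3, p4=2, p5=3, p6=2)
step 2: fire γ:  (p0=3, p1=1, p2=6, p3=3, p4=2, p5=3, p6=2) → (p0=1, p1=1, p2=9, p3=3, p4=4, p5=5, p6=2)
step 3: fire β:  (p0=1, p1=1, p2=9, p3=3, p4=4, p5=5, p6=2) → (p0=1, p1=0, p2=11, p3=3, p4=4, p5=4, p6=1)

(p0=1, p1=0, p2=11, p3=3, p4=4, p5=4, p6=1)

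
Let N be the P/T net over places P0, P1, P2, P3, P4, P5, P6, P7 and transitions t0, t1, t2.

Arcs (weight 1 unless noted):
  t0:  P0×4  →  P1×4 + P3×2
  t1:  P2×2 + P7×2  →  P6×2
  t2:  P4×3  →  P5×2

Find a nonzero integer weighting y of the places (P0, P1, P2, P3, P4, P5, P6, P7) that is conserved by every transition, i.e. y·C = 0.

Incidence matrix C (rows=places, cols=transitions):
       t0   t1   t2
   P0  -4    0    0
   P1   4    0    0
   P2   0   -2    0
   P3   2    0    0
   P4   0    0   -3
   P5   0    0    2
   P6   0    2    0
   P7   0   -2    0

Candidate y = [1, 1, 0, 0, 0, 0, 0, 0]; check y·C column-wise:
  col t0: 1·-4 + 1·4 + 0·2 = 0
  col t1: 1·0 + 1·0 + 0·-2 + 0·2 + 0·-2 = 0
  col t2: 1·0 + 1·0 + 0·-3 + 0·2 = 0

y = (P0:1, P1:1, P2:0, P3:0, P4:0, P5:0, P6:0, P7:0)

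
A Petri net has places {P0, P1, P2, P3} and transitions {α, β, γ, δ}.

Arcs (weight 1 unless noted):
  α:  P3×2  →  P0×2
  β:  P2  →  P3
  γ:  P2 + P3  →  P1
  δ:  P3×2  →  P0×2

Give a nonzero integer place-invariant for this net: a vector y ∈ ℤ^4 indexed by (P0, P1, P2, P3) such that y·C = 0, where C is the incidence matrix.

y = (P0:1, P1:2, P2:1, P3:1)

Incidence matrix C (rows=places, cols=transitions):
        α    β    γ    δ
   P0   2    0    0    2
   P1   0    0    1    0
   P2   0   -1   -1    0
   P3  -2    1   -1   -2

Candidate y = [1, 2, 1, 1]; check y·C column-wise:
  col α: 1·2 + 2·0 + 1·0 + 1·-2 = 0
  col β: 1·0 + 2·0 + 1·-1 + 1·1 = 0
  col γ: 1·0 + 2·1 + 1·-1 + 1·-1 = 0
  col δ: 1·2 + 2·0 + 1·0 + 1·-2 = 0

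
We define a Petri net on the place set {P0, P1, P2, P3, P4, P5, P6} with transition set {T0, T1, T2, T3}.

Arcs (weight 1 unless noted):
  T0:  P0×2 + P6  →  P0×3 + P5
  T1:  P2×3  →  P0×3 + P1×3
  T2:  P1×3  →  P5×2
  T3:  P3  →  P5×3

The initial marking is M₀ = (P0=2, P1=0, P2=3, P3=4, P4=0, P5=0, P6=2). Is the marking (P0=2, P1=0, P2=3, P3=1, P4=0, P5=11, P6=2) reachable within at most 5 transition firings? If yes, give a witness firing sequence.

NO — not reachable within 5 firings

depth 0: 1 marking
depth 1: 4 markings reached so far
depth 2: 10 markings reached so far
depth 3: 18 markings reached so far
depth 4: 27 markings reached so far
depth 5: 35 markings reached so far
target is not among the 35 markings reachable within 5 steps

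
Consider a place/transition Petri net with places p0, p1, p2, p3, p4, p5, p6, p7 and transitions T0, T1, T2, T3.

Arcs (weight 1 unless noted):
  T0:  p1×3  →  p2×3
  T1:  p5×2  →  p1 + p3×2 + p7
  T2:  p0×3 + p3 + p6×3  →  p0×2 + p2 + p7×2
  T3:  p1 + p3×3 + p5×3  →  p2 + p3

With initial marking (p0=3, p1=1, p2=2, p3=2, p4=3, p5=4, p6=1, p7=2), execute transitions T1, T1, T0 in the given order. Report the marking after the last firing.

(p0=3, p1=0, p2=5, p3=6, p4=3, p5=0, p6=1, p7=4)

step 1: fire T1:  (p0=3, p1=1, p2=2, p3=2, p4=3, p5=4, p6=1, p7=2) → (p0=3, p1=2, p2=2, p3=4, p4=3, p5=2, p6=1, p7=3)
step 2: fire T1:  (p0=3, p1=2, p2=2, p3=4, p4=3, p5=2, p6=1, p7=3) → (p0=3, p1=3, p2=2, p3=6, p4=3, p5=0, p6=1, p7=4)
step 3: fire T0:  (p0=3, p1=3, p2=2, p3=6, p4=3, p5=0, p6=1, p7=4) → (p0=3, p1=0, p2=5, p3=6, p4=3, p5=0, p6=1, p7=4)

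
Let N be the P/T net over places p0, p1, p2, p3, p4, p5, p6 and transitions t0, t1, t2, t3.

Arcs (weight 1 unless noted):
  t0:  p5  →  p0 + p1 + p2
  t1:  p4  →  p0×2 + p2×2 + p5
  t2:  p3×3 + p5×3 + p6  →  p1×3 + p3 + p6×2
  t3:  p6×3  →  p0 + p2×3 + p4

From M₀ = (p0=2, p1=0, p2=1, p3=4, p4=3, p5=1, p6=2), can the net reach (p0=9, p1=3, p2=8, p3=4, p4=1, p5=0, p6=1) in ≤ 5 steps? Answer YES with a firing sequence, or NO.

NO — not reachable within 5 firings

depth 0: 1 marking
depth 1: 3 markings reached so far
depth 2: 5 markings reached so far
depth 3: 9 markings reached so far
depth 4: 13 markings reached so far
depth 5: 17 markings reached so far
target is not among the 17 markings reachable within 5 steps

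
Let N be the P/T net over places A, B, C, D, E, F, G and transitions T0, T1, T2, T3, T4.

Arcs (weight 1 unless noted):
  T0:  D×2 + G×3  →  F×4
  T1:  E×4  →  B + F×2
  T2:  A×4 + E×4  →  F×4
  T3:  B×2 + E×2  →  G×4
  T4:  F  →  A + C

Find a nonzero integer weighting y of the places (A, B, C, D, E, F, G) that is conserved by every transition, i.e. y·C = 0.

y = (A:3, B:-2, C:2, D:10, E:2, F:5, G:0)

Incidence matrix C (rows=places, cols=transitions):
       T0   T1   T2   T3   T4
    A   0    0   -4    0    1
    B   0    1    0   -2    0
    C   0    0    0    0    1
    D  -2    0    0    0    0
    E   0   -4   -4   -2    0
    F   4    2    4    0   -1
    G  -3    0    0    4    0

Candidate y = [3, -2, 2, 10, 2, 5, 0]; check y·C column-wise:
  col T0: 3·0 + -2·0 + 2·0 + 10·-2 + 2·0 + 5·4 + 0·-3 = 0
  col T1: 3·0 + -2·1 + 2·0 + 10·0 + 2·-4 + 5·2 = 0
  col T2: 3·-4 + -2·0 + 2·0 + 10·0 + 2·-4 + 5·4 = 0
  col T3: 3·0 + -2·-2 + 2·0 + 10·0 + 2·-2 + 5·0 + 0·4 = 0
  col T4: 3·1 + -2·0 + 2·1 + 10·0 + 2·0 + 5·-1 = 0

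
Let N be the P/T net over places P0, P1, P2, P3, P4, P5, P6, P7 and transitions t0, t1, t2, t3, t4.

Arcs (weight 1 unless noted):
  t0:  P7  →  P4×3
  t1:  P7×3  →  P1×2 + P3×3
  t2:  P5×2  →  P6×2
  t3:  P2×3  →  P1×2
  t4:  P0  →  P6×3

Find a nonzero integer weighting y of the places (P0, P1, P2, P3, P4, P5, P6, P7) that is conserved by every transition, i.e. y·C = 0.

Incidence matrix C (rows=places, cols=transitions):
       t0   t1   t2   t3   t4
   P0   0    0    0    0   -1
   P1   0    2    0    2    0
   P2   0    0    0   -3    0
   P3   0    3    0    0    0
   P4   3    0    0    0    0
   P5   0    0   -2    0    0
   P6   0    0    2    0    3
   P7  -1   -3    0    0    0

Candidate y = [0, 3, 2, -2, 0, 0, 0, 0]; check y·C column-wise:
  col t0: 3·0 + 2·0 + -2·0 + 0·3 + 0·-1 = 0
  col t1: 3·2 + 2·0 + -2·3 + 0·-3 = 0
  col t2: 3·0 + 2·0 + -2·0 + 0·-2 + 0·2 = 0
  col t3: 3·2 + 2·-3 + -2·0 = 0
  col t4: 0·-1 + 3·0 + 2·0 + -2·0 + 0·3 = 0

y = (P0:0, P1:3, P2:2, P3:-2, P4:0, P5:0, P6:0, P7:0)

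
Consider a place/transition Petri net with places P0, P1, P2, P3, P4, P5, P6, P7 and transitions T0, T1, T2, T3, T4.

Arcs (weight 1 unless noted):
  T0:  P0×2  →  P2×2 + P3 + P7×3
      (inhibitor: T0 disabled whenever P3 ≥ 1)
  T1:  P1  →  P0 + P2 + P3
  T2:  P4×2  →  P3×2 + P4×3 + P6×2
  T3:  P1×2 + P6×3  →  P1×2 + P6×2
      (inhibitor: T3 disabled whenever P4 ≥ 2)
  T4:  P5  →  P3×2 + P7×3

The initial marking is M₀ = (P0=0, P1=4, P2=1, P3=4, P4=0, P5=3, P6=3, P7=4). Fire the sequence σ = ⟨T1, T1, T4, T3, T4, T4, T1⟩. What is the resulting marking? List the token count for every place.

(P0=3, P1=1, P2=4, P3=13, P4=0, P5=0, P6=2, P7=13)

step 1: fire T1:  (P0=0, P1=4, P2=1, P3=4, P4=0, P5=3, P6=3, P7=4) → (P0=1, P1=3, P2=2, P3=5, P4=0, P5=3, P6=3, P7=4)
step 2: fire T1:  (P0=1, P1=3, P2=2, P3=5, P4=0, P5=3, P6=3, P7=4) → (P0=2, P1=2, P2=3, P3=6, P4=0, P5=3, P6=3, P7=4)
step 3: fire T4:  (P0=2, P1=2, P2=3, P3=6, P4=0, P5=3, P6=3, P7=4) → (P0=2, P1=2, P2=3, P3=8, P4=0, P5=2, P6=3, P7=7)
step 4: fire T3:  (P0=2, P1=2, P2=3, P3=8, P4=0, P5=2, P6=3, P7=7) → (P0=2, P1=2, P2=3, P3=8, P4=0, P5=2, P6=2, P7=7)
step 5: fire T4:  (P0=2, P1=2, P2=3, P3=8, P4=0, P5=2, P6=2, P7=7) → (P0=2, P1=2, P2=3, P3=10, P4=0, P5=1, P6=2, P7=10)
step 6: fire T4:  (P0=2, P1=2, P2=3, P3=10, P4=0, P5=1, P6=2, P7=10) → (P0=2, P1=2, P2=3, P3=12, P4=0, P5=0, P6=2, P7=13)
step 7: fire T1:  (P0=2, P1=2, P2=3, P3=12, P4=0, P5=0, P6=2, P7=13) → (P0=3, P1=1, P2=4, P3=13, P4=0, P5=0, P6=2, P7=13)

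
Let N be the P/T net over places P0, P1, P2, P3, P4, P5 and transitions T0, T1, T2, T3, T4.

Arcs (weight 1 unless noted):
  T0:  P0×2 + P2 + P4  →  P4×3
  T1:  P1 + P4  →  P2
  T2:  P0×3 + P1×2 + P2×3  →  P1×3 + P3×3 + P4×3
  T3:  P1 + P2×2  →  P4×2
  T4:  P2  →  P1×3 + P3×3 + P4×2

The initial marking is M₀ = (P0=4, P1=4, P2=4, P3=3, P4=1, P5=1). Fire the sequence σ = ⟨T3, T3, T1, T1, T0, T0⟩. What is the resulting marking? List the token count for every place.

step 1: fire T3:  (P0=4, P1=4, P2=4, P3=3, P4=1, P5=1) → (P0=4, P1=3, P2=2, P3=3, P4=3, P5=1)
step 2: fire T3:  (P0=4, P1=3, P2=2, P3=3, P4=3, P5=1) → (P0=4, P1=2, P2=0, P3=3, P4=5, P5=1)
step 3: fire T1:  (P0=4, P1=2, P2=0, P3=3, P4=5, P5=1) → (P0=4, P1=1, P2=1, P3=3, P4=4, P5=1)
step 4: fire T1:  (P0=4, P1=1, P2=1, P3=3, P4=4, P5=1) → (P0=4, P1=0, P2=2, P3=3, P4=3, P5=1)
step 5: fire T0:  (P0=4, P1=0, P2=2, P3=3, P4=3, P5=1) → (P0=2, P1=0, P2=1, P3=3, P4=5, P5=1)
step 6: fire T0:  (P0=2, P1=0, P2=1, P3=3, P4=5, P5=1) → (P0=0, P1=0, P2=0, P3=3, P4=7, P5=1)

(P0=0, P1=0, P2=0, P3=3, P4=7, P5=1)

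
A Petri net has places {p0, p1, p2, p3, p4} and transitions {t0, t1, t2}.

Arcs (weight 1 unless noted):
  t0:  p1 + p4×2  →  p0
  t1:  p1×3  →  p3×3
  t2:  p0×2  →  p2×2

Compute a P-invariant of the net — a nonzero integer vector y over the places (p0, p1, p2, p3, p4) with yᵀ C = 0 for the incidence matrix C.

y = (p0:1, p1:1, p2:1, p3:1, p4:0)

Incidence matrix C (rows=places, cols=transitions):
       t0   t1   t2
   p0   1    0   -2
   p1  -1   -3    0
   p2   0    0    2
   p3   0    3    0
   p4  -2    0    0

Candidate y = [1, 1, 1, 1, 0]; check y·C column-wise:
  col t0: 1·1 + 1·-1 + 1·0 + 1·0 + 0·-2 = 0
  col t1: 1·0 + 1·-3 + 1·0 + 1·3 = 0
  col t2: 1·-2 + 1·0 + 1·2 + 1·0 = 0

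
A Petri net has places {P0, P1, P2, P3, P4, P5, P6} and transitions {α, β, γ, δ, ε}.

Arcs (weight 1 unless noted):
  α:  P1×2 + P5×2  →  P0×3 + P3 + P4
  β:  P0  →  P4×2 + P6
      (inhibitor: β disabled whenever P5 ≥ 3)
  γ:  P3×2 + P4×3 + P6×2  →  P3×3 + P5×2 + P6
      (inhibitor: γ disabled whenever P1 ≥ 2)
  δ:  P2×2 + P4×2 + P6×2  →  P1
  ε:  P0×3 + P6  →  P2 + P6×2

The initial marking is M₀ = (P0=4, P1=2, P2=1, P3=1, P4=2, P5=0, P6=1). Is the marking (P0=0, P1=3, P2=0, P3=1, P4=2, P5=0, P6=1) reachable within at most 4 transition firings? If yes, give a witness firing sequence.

YES — reachable via ⟨β, ε, δ⟩ (3 firings)

step 1: fire β:  (P0=4, P1=2, P2=1, P3=1, P4=2, P5=0, P6=1) → (P0=3, P1=2, P2=1, P3=1, P4=4, P5=0, P6=2)
step 2: fire ε:  (P0=3, P1=2, P2=1, P3=1, P4=4, P5=0, P6=2) → (P0=0, P1=2, P2=2, P3=1, P4=4, P5=0, P6=3)
step 3: fire δ:  (P0=0, P1=2, P2=2, P3=1, P4=4, P5=0, P6=3) → (P0=0, P1=3, P2=0, P3=1, P4=2, P5=0, P6=1)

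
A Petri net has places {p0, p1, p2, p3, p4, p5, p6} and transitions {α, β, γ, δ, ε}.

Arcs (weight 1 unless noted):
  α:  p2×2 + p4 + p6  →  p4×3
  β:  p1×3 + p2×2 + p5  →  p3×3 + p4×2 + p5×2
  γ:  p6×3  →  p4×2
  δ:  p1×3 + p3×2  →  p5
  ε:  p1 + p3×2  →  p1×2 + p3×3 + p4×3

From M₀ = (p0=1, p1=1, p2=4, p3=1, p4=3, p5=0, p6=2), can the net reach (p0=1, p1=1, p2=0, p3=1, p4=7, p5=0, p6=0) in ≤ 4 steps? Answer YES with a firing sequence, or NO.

YES — reachable via ⟨α, α⟩ (2 firings)

step 1: fire α:  (p0=1, p1=1, p2=4, p3=1, p4=3, p5=0, p6=2) → (p0=1, p1=1, p2=2, p3=1, p4=5, p5=0, p6=1)
step 2: fire α:  (p0=1, p1=1, p2=2, p3=1, p4=5, p5=0, p6=1) → (p0=1, p1=1, p2=0, p3=1, p4=7, p5=0, p6=0)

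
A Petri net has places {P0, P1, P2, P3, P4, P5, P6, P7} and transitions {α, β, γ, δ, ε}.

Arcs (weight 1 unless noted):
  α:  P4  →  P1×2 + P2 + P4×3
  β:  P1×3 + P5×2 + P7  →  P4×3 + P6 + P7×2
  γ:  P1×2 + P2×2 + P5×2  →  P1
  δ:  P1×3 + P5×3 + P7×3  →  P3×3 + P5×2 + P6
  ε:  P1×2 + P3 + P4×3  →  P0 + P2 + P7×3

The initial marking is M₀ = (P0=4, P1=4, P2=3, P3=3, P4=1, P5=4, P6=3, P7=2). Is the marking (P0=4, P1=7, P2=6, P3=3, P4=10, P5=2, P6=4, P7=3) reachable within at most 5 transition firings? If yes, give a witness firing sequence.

step 1: fire α:  (P0=4, P1=4, P2=3, P3=3, P4=1, P5=4, P6=3, P7=2) → (P0=4, P1=6, P2=4, P3=3, P4=3, P5=4, P6=3, P7=2)
step 2: fire α:  (P0=4, P1=6, P2=4, P3=3, P4=3, P5=4, P6=3, P7=2) → (P0=4, P1=8, P2=5, P3=3, P4=5, P5=4, P6=3, P7=2)
step 3: fire α:  (P0=4, P1=8, P2=5, P3=3, P4=5, P5=4, P6=3, P7=2) → (P0=4, P1=10, P2=6, P3=3, P4=7, P5=4, P6=3, P7=2)
step 4: fire β:  (P0=4, P1=10, P2=6, P3=3, P4=7, P5=4, P6=3, P7=2) → (P0=4, P1=7, P2=6, P3=3, P4=10, P5=2, P6=4, P7=3)

YES — reachable via ⟨α, α, α, β⟩ (4 firings)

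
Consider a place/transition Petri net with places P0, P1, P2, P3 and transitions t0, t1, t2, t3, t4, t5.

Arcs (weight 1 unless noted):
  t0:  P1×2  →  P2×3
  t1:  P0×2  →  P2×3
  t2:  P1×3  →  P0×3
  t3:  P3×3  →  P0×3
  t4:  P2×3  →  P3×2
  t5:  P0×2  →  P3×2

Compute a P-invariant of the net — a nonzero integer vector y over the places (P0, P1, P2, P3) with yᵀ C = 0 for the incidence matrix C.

y = (P0:3, P1:3, P2:2, P3:3)

Incidence matrix C (rows=places, cols=transitions):
       t0   t1   t2   t3   t4   t5
   P0   0   -2    3    3    0   -2
   P1  -2    0   -3    0    0    0
   P2   3    3    0    0   -3    0
   P3   0    0    0   -3    2    2

Candidate y = [3, 3, 2, 3]; check y·C column-wise:
  col t0: 3·0 + 3·-2 + 2·3 + 3·0 = 0
  col t1: 3·-2 + 3·0 + 2·3 + 3·0 = 0
  col t2: 3·3 + 3·-3 + 2·0 + 3·0 = 0
  col t3: 3·3 + 3·0 + 2·0 + 3·-3 = 0
  col t4: 3·0 + 3·0 + 2·-3 + 3·2 = 0
  col t5: 3·-2 + 3·0 + 2·0 + 3·2 = 0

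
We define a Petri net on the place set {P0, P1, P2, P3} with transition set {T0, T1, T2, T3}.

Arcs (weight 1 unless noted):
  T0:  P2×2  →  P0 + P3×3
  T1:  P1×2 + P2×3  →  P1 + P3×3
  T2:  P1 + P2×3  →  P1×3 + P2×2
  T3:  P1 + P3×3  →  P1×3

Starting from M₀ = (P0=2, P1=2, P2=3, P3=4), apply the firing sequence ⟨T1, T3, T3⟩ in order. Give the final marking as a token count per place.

step 1: fire T1:  (P0=2, P1=2, P2=3, P3=4) → (P0=2, P1=1, P2=0, P3=7)
step 2: fire T3:  (P0=2, P1=1, P2=0, P3=7) → (P0=2, P1=3, P2=0, P3=4)
step 3: fire T3:  (P0=2, P1=3, P2=0, P3=4) → (P0=2, P1=5, P2=0, P3=1)

(P0=2, P1=5, P2=0, P3=1)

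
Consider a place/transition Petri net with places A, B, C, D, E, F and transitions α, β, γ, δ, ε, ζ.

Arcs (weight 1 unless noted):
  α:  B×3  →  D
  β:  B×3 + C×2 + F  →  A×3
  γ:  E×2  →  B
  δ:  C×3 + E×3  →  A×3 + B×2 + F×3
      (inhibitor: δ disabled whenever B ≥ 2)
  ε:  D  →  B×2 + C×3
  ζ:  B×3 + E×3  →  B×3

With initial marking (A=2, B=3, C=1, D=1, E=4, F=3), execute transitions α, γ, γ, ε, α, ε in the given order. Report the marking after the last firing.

step 1: fire α:  (A=2, B=3, C=1, D=1, E=4, F=3) → (A=2, B=0, C=1, D=2, E=4, F=3)
step 2: fire γ:  (A=2, B=0, C=1, D=2, E=4, F=3) → (A=2, B=1, C=1, D=2, E=2, F=3)
step 3: fire γ:  (A=2, B=1, C=1, D=2, E=2, F=3) → (A=2, B=2, C=1, D=2, E=0, F=3)
step 4: fire ε:  (A=2, B=2, C=1, D=2, E=0, F=3) → (A=2, B=4, C=4, D=1, E=0, F=3)
step 5: fire α:  (A=2, B=4, C=4, D=1, E=0, F=3) → (A=2, B=1, C=4, D=2, E=0, F=3)
step 6: fire ε:  (A=2, B=1, C=4, D=2, E=0, F=3) → (A=2, B=3, C=7, D=1, E=0, F=3)

(A=2, B=3, C=7, D=1, E=0, F=3)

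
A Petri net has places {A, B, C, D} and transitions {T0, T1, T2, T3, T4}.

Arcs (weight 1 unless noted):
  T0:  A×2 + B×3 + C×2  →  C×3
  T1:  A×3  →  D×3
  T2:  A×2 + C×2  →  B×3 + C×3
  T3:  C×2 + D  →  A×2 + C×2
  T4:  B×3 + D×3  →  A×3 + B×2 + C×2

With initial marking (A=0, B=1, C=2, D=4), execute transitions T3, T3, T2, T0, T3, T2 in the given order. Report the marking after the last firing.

step 1: fire T3:  (A=0, B=1, C=2, D=4) → (A=2, B=1, C=2, D=3)
step 2: fire T3:  (A=2, B=1, C=2, D=3) → (A=4, B=1, C=2, D=2)
step 3: fire T2:  (A=4, B=1, C=2, D=2) → (A=2, B=4, C=3, D=2)
step 4: fire T0:  (A=2, B=4, C=3, D=2) → (A=0, B=1, C=4, D=2)
step 5: fire T3:  (A=0, B=1, C=4, D=2) → (A=2, B=1, C=4, D=1)
step 6: fire T2:  (A=2, B=1, C=4, D=1) → (A=0, B=4, C=5, D=1)

(A=0, B=4, C=5, D=1)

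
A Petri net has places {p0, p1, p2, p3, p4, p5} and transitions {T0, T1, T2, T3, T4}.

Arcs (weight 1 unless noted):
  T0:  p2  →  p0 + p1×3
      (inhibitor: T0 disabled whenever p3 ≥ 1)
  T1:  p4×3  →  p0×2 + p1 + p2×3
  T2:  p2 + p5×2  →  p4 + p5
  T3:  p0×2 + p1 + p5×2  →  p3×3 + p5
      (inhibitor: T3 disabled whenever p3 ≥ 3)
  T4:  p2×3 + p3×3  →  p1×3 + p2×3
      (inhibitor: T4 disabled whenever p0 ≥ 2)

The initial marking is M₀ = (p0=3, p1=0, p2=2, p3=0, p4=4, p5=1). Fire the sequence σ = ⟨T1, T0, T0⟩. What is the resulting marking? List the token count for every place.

(p0=7, p1=7, p2=3, p3=0, p4=1, p5=1)

step 1: fire T1:  (p0=3, p1=0, p2=2, p3=0, p4=4, p5=1) → (p0=5, p1=1, p2=5, p3=0, p4=1, p5=1)
step 2: fire T0:  (p0=5, p1=1, p2=5, p3=0, p4=1, p5=1) → (p0=6, p1=4, p2=4, p3=0, p4=1, p5=1)
step 3: fire T0:  (p0=6, p1=4, p2=4, p3=0, p4=1, p5=1) → (p0=7, p1=7, p2=3, p3=0, p4=1, p5=1)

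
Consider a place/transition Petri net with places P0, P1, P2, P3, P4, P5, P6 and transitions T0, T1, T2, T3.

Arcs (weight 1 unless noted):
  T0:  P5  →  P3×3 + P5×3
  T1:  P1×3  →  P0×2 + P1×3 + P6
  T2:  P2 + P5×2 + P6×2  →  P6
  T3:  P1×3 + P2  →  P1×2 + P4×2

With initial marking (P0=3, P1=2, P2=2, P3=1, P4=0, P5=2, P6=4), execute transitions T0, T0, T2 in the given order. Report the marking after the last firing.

(P0=3, P1=2, P2=1, P3=7, P4=0, P5=4, P6=3)

step 1: fire T0:  (P0=3, P1=2, P2=2, P3=1, P4=0, P5=2, P6=4) → (P0=3, P1=2, P2=2, P3=4, P4=0, P5=4, P6=4)
step 2: fire T0:  (P0=3, P1=2, P2=2, P3=4, P4=0, P5=4, P6=4) → (P0=3, P1=2, P2=2, P3=7, P4=0, P5=6, P6=4)
step 3: fire T2:  (P0=3, P1=2, P2=2, P3=7, P4=0, P5=6, P6=4) → (P0=3, P1=2, P2=1, P3=7, P4=0, P5=4, P6=3)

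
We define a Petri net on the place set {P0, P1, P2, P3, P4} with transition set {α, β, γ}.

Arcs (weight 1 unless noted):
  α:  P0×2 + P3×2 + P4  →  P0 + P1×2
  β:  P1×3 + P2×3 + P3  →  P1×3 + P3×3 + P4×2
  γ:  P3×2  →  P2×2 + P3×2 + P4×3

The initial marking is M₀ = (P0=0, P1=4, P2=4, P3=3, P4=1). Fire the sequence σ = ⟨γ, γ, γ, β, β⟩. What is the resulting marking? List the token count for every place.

(P0=0, P1=4, P2=4, P3=7, P4=14)

step 1: fire γ:  (P0=0, P1=4, P2=4, P3=3, P4=1) → (P0=0, P1=4, P2=6, P3=3, P4=4)
step 2: fire γ:  (P0=0, P1=4, P2=6, P3=3, P4=4) → (P0=0, P1=4, P2=8, P3=3, P4=7)
step 3: fire γ:  (P0=0, P1=4, P2=8, P3=3, P4=7) → (P0=0, P1=4, P2=10, P3=3, P4=10)
step 4: fire β:  (P0=0, P1=4, P2=10, P3=3, P4=10) → (P0=0, P1=4, P2=7, P3=5, P4=12)
step 5: fire β:  (P0=0, P1=4, P2=7, P3=5, P4=12) → (P0=0, P1=4, P2=4, P3=7, P4=14)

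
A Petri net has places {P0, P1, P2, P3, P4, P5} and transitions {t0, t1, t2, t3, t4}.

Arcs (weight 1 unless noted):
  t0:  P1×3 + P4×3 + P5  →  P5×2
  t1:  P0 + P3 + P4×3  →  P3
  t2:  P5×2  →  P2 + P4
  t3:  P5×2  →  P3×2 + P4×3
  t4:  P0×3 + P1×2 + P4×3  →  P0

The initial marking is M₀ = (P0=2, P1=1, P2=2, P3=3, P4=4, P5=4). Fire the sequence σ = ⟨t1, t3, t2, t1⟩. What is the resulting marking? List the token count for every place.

(P0=0, P1=1, P2=3, P3=5, P4=2, P5=0)

step 1: fire t1:  (P0=2, P1=1, P2=2, P3=3, P4=4, P5=4) → (P0=1, P1=1, P2=2, P3=3, P4=1, P5=4)
step 2: fire t3:  (P0=1, P1=1, P2=2, P3=3, P4=1, P5=4) → (P0=1, P1=1, P2=2, P3=5, P4=4, P5=2)
step 3: fire t2:  (P0=1, P1=1, P2=2, P3=5, P4=4, P5=2) → (P0=1, P1=1, P2=3, P3=5, P4=5, P5=0)
step 4: fire t1:  (P0=1, P1=1, P2=3, P3=5, P4=5, P5=0) → (P0=0, P1=1, P2=3, P3=5, P4=2, P5=0)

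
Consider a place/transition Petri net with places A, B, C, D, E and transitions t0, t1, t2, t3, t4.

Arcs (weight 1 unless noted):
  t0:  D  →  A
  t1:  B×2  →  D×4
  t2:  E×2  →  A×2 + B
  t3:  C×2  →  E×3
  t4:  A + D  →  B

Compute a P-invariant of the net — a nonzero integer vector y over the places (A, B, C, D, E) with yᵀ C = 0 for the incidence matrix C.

Incidence matrix C (rows=places, cols=transitions):
       t0   t1   t2   t3   t4
    A   1    0    2    0   -1
    B   0   -2    1    0    1
    C   0    0    0   -2    0
    D  -1    4    0    0   -1
    E   0    0   -2    3    0

Candidate y = [1, 2, 3, 1, 2]; check y·C column-wise:
  col t0: 1·1 + 2·0 + 3·0 + 1·-1 + 2·0 = 0
  col t1: 1·0 + 2·-2 + 3·0 + 1·4 + 2·0 = 0
  col t2: 1·2 + 2·1 + 3·0 + 1·0 + 2·-2 = 0
  col t3: 1·0 + 2·0 + 3·-2 + 1·0 + 2·3 = 0
  col t4: 1·-1 + 2·1 + 3·0 + 1·-1 + 2·0 = 0

y = (A:1, B:2, C:3, D:1, E:2)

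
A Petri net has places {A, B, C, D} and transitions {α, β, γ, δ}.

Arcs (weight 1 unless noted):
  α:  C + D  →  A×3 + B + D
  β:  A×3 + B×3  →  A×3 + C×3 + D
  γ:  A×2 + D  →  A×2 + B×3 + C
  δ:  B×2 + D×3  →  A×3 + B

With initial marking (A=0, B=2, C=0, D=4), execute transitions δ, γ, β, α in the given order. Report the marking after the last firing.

(A=6, B=2, C=3, D=1)

step 1: fire δ:  (A=0, B=2, C=0, D=4) → (A=3, B=1, C=0, D=1)
step 2: fire γ:  (A=3, B=1, C=0, D=1) → (A=3, B=4, C=1, D=0)
step 3: fire β:  (A=3, B=4, C=1, D=0) → (A=3, B=1, C=4, D=1)
step 4: fire α:  (A=3, B=1, C=4, D=1) → (A=6, B=2, C=3, D=1)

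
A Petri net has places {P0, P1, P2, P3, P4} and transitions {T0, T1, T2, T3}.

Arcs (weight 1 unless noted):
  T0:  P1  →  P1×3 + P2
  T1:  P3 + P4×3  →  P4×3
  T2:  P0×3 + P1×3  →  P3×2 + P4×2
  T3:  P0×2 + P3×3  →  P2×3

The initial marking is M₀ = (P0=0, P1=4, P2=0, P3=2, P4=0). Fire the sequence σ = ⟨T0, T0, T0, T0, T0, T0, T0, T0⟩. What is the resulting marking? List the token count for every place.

(P0=0, P1=20, P2=8, P3=2, P4=0)

step 1: fire T0:  (P0=0, P1=4, P2=0, P3=2, P4=0) → (P0=0, P1=6, P2=1, P3=2, P4=0)
step 2: fire T0:  (P0=0, P1=6, P2=1, P3=2, P4=0) → (P0=0, P1=8, P2=2, P3=2, P4=0)
step 3: fire T0:  (P0=0, P1=8, P2=2, P3=2, P4=0) → (P0=0, P1=10, P2=3, P3=2, P4=0)
step 4: fire T0:  (P0=0, P1=10, P2=3, P3=2, P4=0) → (P0=0, P1=12, P2=4, P3=2, P4=0)
step 5: fire T0:  (P0=0, P1=12, P2=4, P3=2, P4=0) → (P0=0, P1=14, P2=5, P3=2, P4=0)
step 6: fire T0:  (P0=0, P1=14, P2=5, P3=2, P4=0) → (P0=0, P1=16, P2=6, P3=2, P4=0)
step 7: fire T0:  (P0=0, P1=16, P2=6, P3=2, P4=0) → (P0=0, P1=18, P2=7, P3=2, P4=0)
step 8: fire T0:  (P0=0, P1=18, P2=7, P3=2, P4=0) → (P0=0, P1=20, P2=8, P3=2, P4=0)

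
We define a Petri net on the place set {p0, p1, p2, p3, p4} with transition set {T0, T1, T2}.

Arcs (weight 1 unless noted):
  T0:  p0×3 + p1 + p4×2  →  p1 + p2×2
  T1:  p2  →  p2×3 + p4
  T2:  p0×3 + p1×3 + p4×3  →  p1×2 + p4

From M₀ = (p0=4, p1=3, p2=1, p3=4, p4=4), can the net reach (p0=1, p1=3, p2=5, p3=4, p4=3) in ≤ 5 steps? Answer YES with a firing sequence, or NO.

YES — reachable via ⟨T0, T1⟩ (2 firings)

step 1: fire T0:  (p0=4, p1=3, p2=1, p3=4, p4=4) → (p0=1, p1=3, p2=3, p3=4, p4=2)
step 2: fire T1:  (p0=1, p1=3, p2=3, p3=4, p4=2) → (p0=1, p1=3, p2=5, p3=4, p4=3)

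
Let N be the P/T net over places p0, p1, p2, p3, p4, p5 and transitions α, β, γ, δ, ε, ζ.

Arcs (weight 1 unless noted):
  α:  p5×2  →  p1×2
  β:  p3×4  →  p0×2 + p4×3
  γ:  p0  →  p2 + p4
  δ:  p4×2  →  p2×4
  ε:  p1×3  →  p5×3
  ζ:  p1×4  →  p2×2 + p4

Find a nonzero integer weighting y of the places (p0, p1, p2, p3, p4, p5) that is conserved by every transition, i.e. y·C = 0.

Incidence matrix C (rows=places, cols=transitions):
        α    β    γ    δ    ε    ζ
   p0   0    2   -1    0    0    0
   p1   2    0    0    0   -3   -4
   p2   0    0    1    4    0    2
   p3   0   -4    0    0    0    0
   p4   0    3    1   -2    0    1
   p5  -2    0    0    0    3    0

Candidate y = [3, 1, 1, 3, 2, 1]; check y·C column-wise:
  col α: 3·0 + 1·2 + 1·0 + 3·0 + 2·0 + 1·-2 = 0
  col β: 3·2 + 1·0 + 1·0 + 3·-4 + 2·3 + 1·0 = 0
  col γ: 3·-1 + 1·0 + 1·1 + 3·0 + 2·1 + 1·0 = 0
  col δ: 3·0 + 1·0 + 1·4 + 3·0 + 2·-2 + 1·0 = 0
  col ε: 3·0 + 1·-3 + 1·0 + 3·0 + 2·0 + 1·3 = 0
  col ζ: 3·0 + 1·-4 + 1·2 + 3·0 + 2·1 + 1·0 = 0

y = (p0:3, p1:1, p2:1, p3:3, p4:2, p5:1)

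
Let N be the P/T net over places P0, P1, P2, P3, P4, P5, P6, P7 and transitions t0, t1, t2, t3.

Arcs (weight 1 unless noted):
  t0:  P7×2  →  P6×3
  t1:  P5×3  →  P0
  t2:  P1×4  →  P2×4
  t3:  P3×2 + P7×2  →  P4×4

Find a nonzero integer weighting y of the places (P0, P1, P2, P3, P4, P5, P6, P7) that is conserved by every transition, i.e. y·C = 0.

y = (P0:0, P1:1, P2:1, P3:0, P4:0, P5:0, P6:0, P7:0)

Incidence matrix C (rows=places, cols=transitions):
       t0   t1   t2   t3
   P0   0    1    0    0
   P1   0    0   -4    0
   P2   0    0    4    0
   P3   0    0    0   -2
   P4   0    0    0    4
   P5   0   -3    0    0
   P6   3    0    0    0
   P7  -2    0    0   -2

Candidate y = [0, 1, 1, 0, 0, 0, 0, 0]; check y·C column-wise:
  col t0: 1·0 + 1·0 + 0·3 + 0·-2 = 0
  col t1: 0·1 + 1·0 + 1·0 + 0·-3 = 0
  col t2: 1·-4 + 1·4 = 0
  col t3: 1·0 + 1·0 + 0·-2 + 0·4 + 0·-2 = 0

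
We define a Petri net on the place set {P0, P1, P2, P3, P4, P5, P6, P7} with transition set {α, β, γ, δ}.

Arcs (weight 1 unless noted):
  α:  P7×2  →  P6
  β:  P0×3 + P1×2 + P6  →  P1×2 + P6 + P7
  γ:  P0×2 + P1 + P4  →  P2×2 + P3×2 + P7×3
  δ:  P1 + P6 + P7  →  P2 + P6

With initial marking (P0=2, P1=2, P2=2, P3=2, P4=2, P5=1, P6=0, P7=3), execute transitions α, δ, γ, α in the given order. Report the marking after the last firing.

(P0=0, P1=0, P2=5, P3=4, P4=1, P5=1, P6=2, P7=1)

step 1: fire α:  (P0=2, P1=2, P2=2, P3=2, P4=2, P5=1, P6=0, P7=3) → (P0=2, P1=2, P2=2, P3=2, P4=2, P5=1, P6=1, P7=1)
step 2: fire δ:  (P0=2, P1=2, P2=2, P3=2, P4=2, P5=1, P6=1, P7=1) → (P0=2, P1=1, P2=3, P3=2, P4=2, P5=1, P6=1, P7=0)
step 3: fire γ:  (P0=2, P1=1, P2=3, P3=2, P4=2, P5=1, P6=1, P7=0) → (P0=0, P1=0, P2=5, P3=4, P4=1, P5=1, P6=1, P7=3)
step 4: fire α:  (P0=0, P1=0, P2=5, P3=4, P4=1, P5=1, P6=1, P7=3) → (P0=0, P1=0, P2=5, P3=4, P4=1, P5=1, P6=2, P7=1)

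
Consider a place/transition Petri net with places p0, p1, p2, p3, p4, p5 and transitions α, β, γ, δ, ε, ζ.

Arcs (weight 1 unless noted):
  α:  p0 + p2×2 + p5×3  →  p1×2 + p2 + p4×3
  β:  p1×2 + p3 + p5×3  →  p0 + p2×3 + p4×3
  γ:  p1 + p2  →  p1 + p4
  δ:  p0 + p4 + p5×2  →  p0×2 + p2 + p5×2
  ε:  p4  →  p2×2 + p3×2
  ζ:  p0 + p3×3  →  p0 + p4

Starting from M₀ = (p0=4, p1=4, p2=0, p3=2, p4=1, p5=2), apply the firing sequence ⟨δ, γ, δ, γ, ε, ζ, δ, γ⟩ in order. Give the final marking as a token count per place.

step 1: fire δ:  (p0=4, p1=4, p2=0, p3=2, p4=1, p5=2) → (p0=5, p1=4, p2=1, p3=2, p4=0, p5=2)
step 2: fire γ:  (p0=5, p1=4, p2=1, p3=2, p4=0, p5=2) → (p0=5, p1=4, p2=0, p3=2, p4=1, p5=2)
step 3: fire δ:  (p0=5, p1=4, p2=0, p3=2, p4=1, p5=2) → (p0=6, p1=4, p2=1, p3=2, p4=0, p5=2)
step 4: fire γ:  (p0=6, p1=4, p2=1, p3=2, p4=0, p5=2) → (p0=6, p1=4, p2=0, p3=2, p4=1, p5=2)
step 5: fire ε:  (p0=6, p1=4, p2=0, p3=2, p4=1, p5=2) → (p0=6, p1=4, p2=2, p3=4, p4=0, p5=2)
step 6: fire ζ:  (p0=6, p1=4, p2=2, p3=4, p4=0, p5=2) → (p0=6, p1=4, p2=2, p3=1, p4=1, p5=2)
step 7: fire δ:  (p0=6, p1=4, p2=2, p3=1, p4=1, p5=2) → (p0=7, p1=4, p2=3, p3=1, p4=0, p5=2)
step 8: fire γ:  (p0=7, p1=4, p2=3, p3=1, p4=0, p5=2) → (p0=7, p1=4, p2=2, p3=1, p4=1, p5=2)

(p0=7, p1=4, p2=2, p3=1, p4=1, p5=2)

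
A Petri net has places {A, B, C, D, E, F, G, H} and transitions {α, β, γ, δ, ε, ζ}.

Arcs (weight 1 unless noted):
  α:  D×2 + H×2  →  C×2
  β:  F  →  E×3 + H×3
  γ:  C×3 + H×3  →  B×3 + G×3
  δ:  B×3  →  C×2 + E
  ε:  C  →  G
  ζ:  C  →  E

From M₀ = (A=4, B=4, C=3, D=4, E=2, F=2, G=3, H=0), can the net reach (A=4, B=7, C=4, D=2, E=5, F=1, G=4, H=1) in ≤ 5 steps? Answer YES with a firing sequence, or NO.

depth 0: 1 marking
depth 1: 5 markings reached so far
depth 2: 16 markings reached so far
depth 3: 37 markings reached so far
depth 4: 67 markings reached so far
depth 5: 109 markings reached so far
target is not among the 109 markings reachable within 5 steps

NO — not reachable within 5 firings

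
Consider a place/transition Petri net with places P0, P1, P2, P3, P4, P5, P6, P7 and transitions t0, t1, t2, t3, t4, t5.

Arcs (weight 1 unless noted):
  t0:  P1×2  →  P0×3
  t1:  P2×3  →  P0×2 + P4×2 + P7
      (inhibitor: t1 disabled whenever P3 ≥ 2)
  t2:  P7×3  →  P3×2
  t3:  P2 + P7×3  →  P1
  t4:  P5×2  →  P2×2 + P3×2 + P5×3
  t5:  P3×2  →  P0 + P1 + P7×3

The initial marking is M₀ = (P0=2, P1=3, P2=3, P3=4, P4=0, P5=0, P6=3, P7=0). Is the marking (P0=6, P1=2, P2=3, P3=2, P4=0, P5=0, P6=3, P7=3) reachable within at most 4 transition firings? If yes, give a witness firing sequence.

YES — reachable via ⟨t0, t5⟩ (2 firings)

step 1: fire t0:  (P0=2, P1=3, P2=3, P3=4, P4=0, P5=0, P6=3, P7=0) → (P0=5, P1=1, P2=3, P3=4, P4=0, P5=0, P6=3, P7=0)
step 2: fire t5:  (P0=5, P1=1, P2=3, P3=4, P4=0, P5=0, P6=3, P7=0) → (P0=6, P1=2, P2=3, P3=2, P4=0, P5=0, P6=3, P7=3)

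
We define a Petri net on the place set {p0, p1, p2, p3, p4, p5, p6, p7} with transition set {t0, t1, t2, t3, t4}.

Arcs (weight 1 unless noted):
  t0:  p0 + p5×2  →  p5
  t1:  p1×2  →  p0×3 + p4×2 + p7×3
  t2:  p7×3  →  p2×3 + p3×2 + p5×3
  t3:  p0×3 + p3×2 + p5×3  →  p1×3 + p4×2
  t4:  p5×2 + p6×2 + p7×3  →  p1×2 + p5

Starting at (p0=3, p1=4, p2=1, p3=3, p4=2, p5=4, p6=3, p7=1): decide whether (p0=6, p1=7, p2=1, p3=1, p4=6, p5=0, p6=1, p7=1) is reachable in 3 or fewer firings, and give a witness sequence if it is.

NO — not reachable within 3 firings

depth 0: 1 marking
depth 1: 4 markings reached so far
depth 2: 10 markings reached so far
depth 3: 21 markings reached so far
target is not among the 21 markings reachable within 3 steps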